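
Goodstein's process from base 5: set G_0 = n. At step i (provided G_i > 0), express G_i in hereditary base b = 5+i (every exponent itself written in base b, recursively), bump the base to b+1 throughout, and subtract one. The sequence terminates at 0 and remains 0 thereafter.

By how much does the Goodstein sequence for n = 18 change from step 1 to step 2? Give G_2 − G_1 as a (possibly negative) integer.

2

step 0: 18 = 3·5 + 3; sub 6 for 5: 3·6 + 3; = 21; G_1 = 21−1 = 20
step 1: 20 = 3·6 + 2; sub 7 for 6: 3·7 + 2; = 23; G_2 = 23−1 = 22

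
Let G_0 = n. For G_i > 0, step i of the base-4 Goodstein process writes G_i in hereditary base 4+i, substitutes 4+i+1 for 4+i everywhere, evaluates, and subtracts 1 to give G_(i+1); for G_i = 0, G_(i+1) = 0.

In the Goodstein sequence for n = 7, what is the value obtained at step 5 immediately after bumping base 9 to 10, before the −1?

6

G_0 = 7. HB_4(7) = 4 + 3. Bump = 8. G_1 = 7.
G_1 = 7. HB_5(7) = 5 + 2. Bump = 8. G_2 = 7.
G_2 = 7. HB_6(7) = 6 + 1. Bump = 8. G_3 = 7.
G_3 = 7. HB_7(7) = 7. Bump = 8. G_4 = 7.
G_4 = 7. HB_8(7) = 7. Bump = 7. G_5 = 6.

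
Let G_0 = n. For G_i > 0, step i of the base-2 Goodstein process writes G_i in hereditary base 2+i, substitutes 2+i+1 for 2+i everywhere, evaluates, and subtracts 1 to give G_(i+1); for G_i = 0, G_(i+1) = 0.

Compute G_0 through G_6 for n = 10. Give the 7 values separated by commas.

10, 83, 1025, 15625, 279935, 4215754, 84073323

[0] 10 ≡ 2^(2 + 1) + 2 (base 2). Lift 3: 84. −1: 83.
[1] 83 ≡ 3^(3 + 1) + 2 (base 3). Lift 4: 1026. −1: 1025.
[2] 1025 ≡ 4^(4 + 1) + 1 (base 4). Lift 5: 15626. −1: 15625.
[3] 15625 ≡ 5^(5 + 1) (base 5). Lift 6: 279936. −1: 279935.
[4] 279935 ≡ 5·6^6 + 5·6^5 + 5·6^4 + 5·6^3 + 5·6^2 + 5·6 + 5 (base 6). Lift 7: 4215755. −1: 4215754.
[5] 4215754 ≡ 5·7^7 + 5·7^5 + 5·7^4 + 5·7^3 + 5·7^2 + 5·7 + 4 (base 7). Lift 8: 84073324. −1: 84073323.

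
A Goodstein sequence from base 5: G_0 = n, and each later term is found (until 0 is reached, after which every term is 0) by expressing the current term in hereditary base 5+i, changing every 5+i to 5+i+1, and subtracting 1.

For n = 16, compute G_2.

step 0: 16 = 3·5 + 1; sub 6 for 5: 3·6 + 1; = 19; G_1 = 19−1 = 18
step 1: 18 = 3·6; sub 7 for 6: 3·7; = 21; G_2 = 21−1 = 20

20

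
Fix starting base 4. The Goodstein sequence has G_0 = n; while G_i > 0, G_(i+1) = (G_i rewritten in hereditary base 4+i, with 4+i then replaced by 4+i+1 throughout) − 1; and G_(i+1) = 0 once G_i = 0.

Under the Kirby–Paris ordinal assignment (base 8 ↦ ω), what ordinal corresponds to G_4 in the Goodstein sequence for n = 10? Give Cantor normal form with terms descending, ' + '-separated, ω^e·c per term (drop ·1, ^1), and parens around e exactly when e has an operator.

ω + 5

step 0: 10 = 2·4 + 2; sub 5 for 4: 2·5 + 2; = 12; G_1 = 12−1 = 11
step 1: 11 = 2·5 + 1; sub 6 for 5: 2·6 + 1; = 13; G_2 = 13−1 = 12
step 2: 12 = 2·6; sub 7 for 6: 2·7; = 14; G_3 = 14−1 = 13
step 3: 13 = 7 + 6; sub 8 for 7: 8 + 6; = 14; G_4 = 14−1 = 13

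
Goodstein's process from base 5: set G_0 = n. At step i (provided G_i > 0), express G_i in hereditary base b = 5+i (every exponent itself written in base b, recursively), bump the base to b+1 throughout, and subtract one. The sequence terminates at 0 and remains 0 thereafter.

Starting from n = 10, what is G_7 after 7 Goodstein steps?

11

i=0: 10 = 2·5 (b=5); 5→6: 2·6 = 12; 12−1 = 11
i=1: 11 = 6 + 5 (b=6); 6→7: 7 + 5 = 12; 12−1 = 11
i=2: 11 = 7 + 4 (b=7); 7→8: 8 + 4 = 12; 12−1 = 11
i=3: 11 = 8 + 3 (b=8); 8→9: 9 + 3 = 12; 12−1 = 11
i=4: 11 = 9 + 2 (b=9); 9→10: 10 + 2 = 12; 12−1 = 11
i=5: 11 = 10 + 1 (b=10); 10→11: 11 + 1 = 12; 12−1 = 11
i=6: 11 = 11 (b=11); 11→12: 12 = 12; 12−1 = 11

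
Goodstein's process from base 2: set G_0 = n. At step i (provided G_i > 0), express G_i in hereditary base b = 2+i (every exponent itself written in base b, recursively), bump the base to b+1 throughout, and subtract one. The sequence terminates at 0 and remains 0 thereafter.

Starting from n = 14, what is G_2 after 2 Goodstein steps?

G_0=14  [base 2] 2^(2 + 1) + 2^2 + 2  →[2↦3]→  3^(3 + 1) + 3^3 + 3 = 111  −1 ⇒ G_1=110
G_1=110  [base 3] 3^(3 + 1) + 3^3 + 2  →[3↦4]→  4^(4 + 1) + 4^4 + 2 = 1282  −1 ⇒ G_2=1281
G_2=1281  [base 4] 4^(4 + 1) + 4^4 + 1  →[4↦5]→  5^(5 + 1) + 5^5 + 1 = 18751  −1 ⇒ G_3=18750

1281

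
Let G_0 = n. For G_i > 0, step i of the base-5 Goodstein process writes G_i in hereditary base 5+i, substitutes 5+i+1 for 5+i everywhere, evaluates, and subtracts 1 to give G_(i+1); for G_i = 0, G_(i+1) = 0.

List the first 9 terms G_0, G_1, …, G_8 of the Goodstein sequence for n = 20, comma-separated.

20, 23, 25, 27, 29, 31, 33, 35, 36

step 0: 20 = 4·5; sub 6 for 5: 4·6; = 24; G_1 = 24−1 = 23
step 1: 23 = 3·6 + 5; sub 7 for 6: 3·7 + 5; = 26; G_2 = 26−1 = 25
step 2: 25 = 3·7 + 4; sub 8 for 7: 3·8 + 4; = 28; G_3 = 28−1 = 27
step 3: 27 = 3·8 + 3; sub 9 for 8: 3·9 + 3; = 30; G_4 = 30−1 = 29
step 4: 29 = 3·9 + 2; sub 10 for 9: 3·10 + 2; = 32; G_5 = 32−1 = 31
step 5: 31 = 3·10 + 1; sub 11 for 10: 3·11 + 1; = 34; G_6 = 34−1 = 33
step 6: 33 = 3·11; sub 12 for 11: 3·12; = 36; G_7 = 36−1 = 35
step 7: 35 = 2·12 + 11; sub 13 for 12: 2·13 + 11; = 37; G_8 = 37−1 = 36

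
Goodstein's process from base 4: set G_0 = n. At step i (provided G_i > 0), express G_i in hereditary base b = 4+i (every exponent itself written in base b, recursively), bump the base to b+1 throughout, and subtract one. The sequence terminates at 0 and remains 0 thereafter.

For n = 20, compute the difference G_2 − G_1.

[0] 20 ≡ 4^2 + 4 (base 4). Lift 5: 30. −1: 29.
[1] 29 ≡ 5^2 + 4 (base 5). Lift 6: 40. −1: 39.

10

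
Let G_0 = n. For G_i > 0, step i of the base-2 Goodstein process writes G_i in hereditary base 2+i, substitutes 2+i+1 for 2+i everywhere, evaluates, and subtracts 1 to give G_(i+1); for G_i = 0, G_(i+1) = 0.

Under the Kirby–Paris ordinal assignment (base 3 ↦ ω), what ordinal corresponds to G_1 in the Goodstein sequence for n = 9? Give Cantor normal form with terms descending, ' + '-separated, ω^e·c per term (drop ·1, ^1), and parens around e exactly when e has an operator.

(0) 9|_2 = 2^(2 + 1) + 1 ↦ 3^(3 + 1) + 1|_3 = 82 ⇒ 81
(1) 81|_3 = 3^(3 + 1) ↦ 4^(4 + 1)|_4 = 1024 ⇒ 1023

ω^(ω + 1)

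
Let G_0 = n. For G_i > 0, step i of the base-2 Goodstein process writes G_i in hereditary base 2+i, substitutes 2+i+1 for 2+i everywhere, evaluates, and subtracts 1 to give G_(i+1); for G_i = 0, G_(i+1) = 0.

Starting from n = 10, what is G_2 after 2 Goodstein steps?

G_0 = 10. HB_2(10) = 2^(2 + 1) + 2. Bump = 84. G_1 = 83.
G_1 = 83. HB_3(83) = 3^(3 + 1) + 2. Bump = 1026. G_2 = 1025.
G_2 = 1025. HB_4(1025) = 4^(4 + 1) + 1. Bump = 15626. G_3 = 15625.

1025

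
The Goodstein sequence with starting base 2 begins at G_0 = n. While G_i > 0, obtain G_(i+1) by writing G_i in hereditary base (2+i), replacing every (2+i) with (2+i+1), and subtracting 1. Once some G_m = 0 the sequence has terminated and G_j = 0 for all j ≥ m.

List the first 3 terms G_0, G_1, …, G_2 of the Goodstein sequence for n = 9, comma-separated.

step 0: 9 = 2^(2 + 1) + 1; sub 3 for 2: 3^(3 + 1) + 1; = 82; G_1 = 82−1 = 81
step 1: 81 = 3^(3 + 1); sub 4 for 3: 4^(4 + 1); = 1024; G_2 = 1024−1 = 1023

9, 81, 1023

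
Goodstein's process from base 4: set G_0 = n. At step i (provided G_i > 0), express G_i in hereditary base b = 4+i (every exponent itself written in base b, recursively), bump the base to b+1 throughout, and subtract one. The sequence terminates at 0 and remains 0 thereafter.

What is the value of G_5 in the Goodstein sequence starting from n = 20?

step 0: 20 = 4^2 + 4; sub 5 for 4: 5^2 + 5; = 30; G_1 = 30−1 = 29
step 1: 29 = 5^2 + 4; sub 6 for 5: 6^2 + 4; = 40; G_2 = 40−1 = 39
step 2: 39 = 6^2 + 3; sub 7 for 6: 7^2 + 3; = 52; G_3 = 52−1 = 51
step 3: 51 = 7^2 + 2; sub 8 for 7: 8^2 + 2; = 66; G_4 = 66−1 = 65
step 4: 65 = 8^2 + 1; sub 9 for 8: 9^2 + 1; = 82; G_5 = 82−1 = 81
step 5: 81 = 9^2; sub 10 for 9: 10^2; = 100; G_6 = 100−1 = 99

81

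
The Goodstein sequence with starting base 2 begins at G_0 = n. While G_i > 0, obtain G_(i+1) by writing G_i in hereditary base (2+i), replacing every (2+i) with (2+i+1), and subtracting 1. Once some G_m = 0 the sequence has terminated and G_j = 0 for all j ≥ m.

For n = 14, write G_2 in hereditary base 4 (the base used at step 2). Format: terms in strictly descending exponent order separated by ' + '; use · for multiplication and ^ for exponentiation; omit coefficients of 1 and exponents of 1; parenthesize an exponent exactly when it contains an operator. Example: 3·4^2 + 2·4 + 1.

4^(4 + 1) + 4^4 + 1

i=0: 14 = 2^(2 + 1) + 2^2 + 2 (b=2); 2→3: 3^(3 + 1) + 3^3 + 3 = 111; 111−1 = 110
i=1: 110 = 3^(3 + 1) + 3^3 + 2 (b=3); 3→4: 4^(4 + 1) + 4^4 + 2 = 1282; 1282−1 = 1281
i=2: 1281 = 4^(4 + 1) + 4^4 + 1 (b=4); 4→5: 5^(5 + 1) + 5^5 + 1 = 18751; 18751−1 = 18750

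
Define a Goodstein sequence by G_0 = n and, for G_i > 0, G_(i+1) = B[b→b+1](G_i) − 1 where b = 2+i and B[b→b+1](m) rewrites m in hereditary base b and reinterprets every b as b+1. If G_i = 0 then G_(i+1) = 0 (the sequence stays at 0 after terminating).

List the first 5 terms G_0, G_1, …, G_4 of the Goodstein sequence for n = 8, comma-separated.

8 —HB2→ 2^(2 + 1) —bump→ 3^(3 + 1) = 81 —(−1)→ 80
80 —HB3→ 2·3^3 + 2·3^2 + 2·3 + 2 —bump→ 2·4^4 + 2·4^2 + 2·4 + 2 = 554 —(−1)→ 553
553 —HB4→ 2·4^4 + 2·4^2 + 2·4 + 1 —bump→ 2·5^5 + 2·5^2 + 2·5 + 1 = 6311 —(−1)→ 6310
6310 —HB5→ 2·5^5 + 2·5^2 + 2·5 —bump→ 2·6^6 + 2·6^2 + 2·6 = 93396 —(−1)→ 93395

8, 80, 553, 6310, 93395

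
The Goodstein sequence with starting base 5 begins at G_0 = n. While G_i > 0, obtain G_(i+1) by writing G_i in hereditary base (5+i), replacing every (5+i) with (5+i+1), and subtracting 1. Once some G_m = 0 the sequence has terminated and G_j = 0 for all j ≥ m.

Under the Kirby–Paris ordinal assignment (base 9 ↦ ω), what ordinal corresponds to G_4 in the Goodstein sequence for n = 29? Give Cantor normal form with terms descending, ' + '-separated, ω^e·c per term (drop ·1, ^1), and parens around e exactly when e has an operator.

29 —HB5→ 5^2 + 4 —bump→ 6^2 + 4 = 40 —(−1)→ 39
39 —HB6→ 6^2 + 3 —bump→ 7^2 + 3 = 52 —(−1)→ 51
51 —HB7→ 7^2 + 2 —bump→ 8^2 + 2 = 66 —(−1)→ 65
65 —HB8→ 8^2 + 1 —bump→ 9^2 + 1 = 82 —(−1)→ 81
81 —HB9→ 9^2 —bump→ 10^2 = 100 —(−1)→ 99

ω^2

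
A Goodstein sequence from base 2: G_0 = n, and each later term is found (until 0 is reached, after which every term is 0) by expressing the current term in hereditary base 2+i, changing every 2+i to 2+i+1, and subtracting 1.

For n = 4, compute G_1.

26

i=0: 4 = 2^2 (b=2); 2→3: 3^3 = 27; 27−1 = 26
i=1: 26 = 2·3^2 + 2·3 + 2 (b=3); 3→4: 2·4^2 + 2·4 + 2 = 42; 42−1 = 41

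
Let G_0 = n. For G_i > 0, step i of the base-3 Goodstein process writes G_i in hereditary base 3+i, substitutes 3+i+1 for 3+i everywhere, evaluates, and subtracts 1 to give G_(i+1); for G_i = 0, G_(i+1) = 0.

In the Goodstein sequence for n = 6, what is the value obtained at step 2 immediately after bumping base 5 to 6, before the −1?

step 0: 6 = 2·3; sub 4 for 3: 2·4; = 8; G_1 = 8−1 = 7
step 1: 7 = 4 + 3; sub 5 for 4: 5 + 3; = 8; G_2 = 8−1 = 7
step 2: 7 = 5 + 2; sub 6 for 5: 6 + 2; = 8; G_3 = 8−1 = 7

8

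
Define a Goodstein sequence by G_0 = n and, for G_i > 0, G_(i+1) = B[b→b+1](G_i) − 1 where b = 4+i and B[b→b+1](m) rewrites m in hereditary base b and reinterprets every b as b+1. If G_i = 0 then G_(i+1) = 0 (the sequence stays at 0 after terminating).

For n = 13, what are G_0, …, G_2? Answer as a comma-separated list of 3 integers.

(0) 13|_4 = 3·4 + 1 ↦ 3·5 + 1|_5 = 16 ⇒ 15
(1) 15|_5 = 3·5 ↦ 3·6|_6 = 18 ⇒ 17

13, 15, 17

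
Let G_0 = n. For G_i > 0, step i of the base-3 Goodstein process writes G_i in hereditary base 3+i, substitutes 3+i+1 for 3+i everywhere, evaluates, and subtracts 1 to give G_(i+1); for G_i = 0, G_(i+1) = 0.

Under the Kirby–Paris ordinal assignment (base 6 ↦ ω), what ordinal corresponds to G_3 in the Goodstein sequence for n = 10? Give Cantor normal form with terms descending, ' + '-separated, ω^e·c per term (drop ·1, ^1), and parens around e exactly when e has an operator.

ω·4 + 3

(0) 10|_3 = 3^2 + 1 ↦ 4^2 + 1|_4 = 17 ⇒ 16
(1) 16|_4 = 4^2 ↦ 5^2|_5 = 25 ⇒ 24
(2) 24|_5 = 4·5 + 4 ↦ 4·6 + 4|_6 = 28 ⇒ 27
(3) 27|_6 = 4·6 + 3 ↦ 4·7 + 3|_7 = 31 ⇒ 30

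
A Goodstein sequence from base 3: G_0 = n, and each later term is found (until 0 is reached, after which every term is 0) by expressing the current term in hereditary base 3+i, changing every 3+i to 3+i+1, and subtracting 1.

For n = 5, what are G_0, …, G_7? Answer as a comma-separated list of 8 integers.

5, 5, 5, 5, 4, 3, 2, 1

(0) 5|_3 = 3 + 2 ↦ 4 + 2|_4 = 6 ⇒ 5
(1) 5|_4 = 4 + 1 ↦ 5 + 1|_5 = 6 ⇒ 5
(2) 5|_5 = 5 ↦ 6|_6 = 6 ⇒ 5
(3) 5|_6 = 5 ↦ 5|_7 = 5 ⇒ 4
(4) 4|_7 = 4 ↦ 4|_8 = 4 ⇒ 3
(5) 3|_8 = 3 ↦ 3|_9 = 3 ⇒ 2
(6) 2|_9 = 2 ↦ 2|_10 = 2 ⇒ 1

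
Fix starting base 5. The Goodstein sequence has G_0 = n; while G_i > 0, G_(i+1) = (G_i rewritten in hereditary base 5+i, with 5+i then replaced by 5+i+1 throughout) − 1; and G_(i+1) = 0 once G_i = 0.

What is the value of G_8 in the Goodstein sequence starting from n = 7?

[0] 7 ≡ 5 + 2 (base 5). Lift 6: 8. −1: 7.
[1] 7 ≡ 6 + 1 (base 6). Lift 7: 8. −1: 7.
[2] 7 ≡ 7 (base 7). Lift 8: 8. −1: 7.
[3] 7 ≡ 7 (base 8). Lift 9: 7. −1: 6.
[4] 6 ≡ 6 (base 9). Lift 10: 6. −1: 5.
[5] 5 ≡ 5 (base 10). Lift 11: 5. −1: 4.
[6] 4 ≡ 4 (base 11). Lift 12: 4. −1: 3.
[7] 3 ≡ 3 (base 12). Lift 13: 3. −1: 2.

2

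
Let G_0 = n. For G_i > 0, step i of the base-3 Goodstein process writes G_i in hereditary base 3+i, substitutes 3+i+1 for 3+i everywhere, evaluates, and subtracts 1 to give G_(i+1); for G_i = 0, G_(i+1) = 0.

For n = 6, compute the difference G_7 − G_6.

step 0: 6 = 2·3; sub 4 for 3: 2·4; = 8; G_1 = 8−1 = 7
step 1: 7 = 4 + 3; sub 5 for 4: 5 + 3; = 8; G_2 = 8−1 = 7
step 2: 7 = 5 + 2; sub 6 for 5: 6 + 2; = 8; G_3 = 8−1 = 7
step 3: 7 = 6 + 1; sub 7 for 6: 7 + 1; = 8; G_4 = 8−1 = 7
step 4: 7 = 7; sub 8 for 7: 8; = 8; G_5 = 8−1 = 7
step 5: 7 = 7; sub 9 for 8: 7; = 7; G_6 = 7−1 = 6
step 6: 6 = 6; sub 10 for 9: 6; = 6; G_7 = 6−1 = 5

-1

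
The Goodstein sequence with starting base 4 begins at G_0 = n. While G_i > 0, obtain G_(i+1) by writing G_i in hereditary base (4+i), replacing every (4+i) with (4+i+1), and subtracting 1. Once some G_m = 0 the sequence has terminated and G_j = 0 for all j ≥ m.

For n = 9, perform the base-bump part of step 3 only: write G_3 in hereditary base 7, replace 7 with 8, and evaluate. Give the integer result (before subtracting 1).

12

9 —HB4→ 2·4 + 1 —bump→ 2·5 + 1 = 11 —(−1)→ 10
10 —HB5→ 2·5 —bump→ 2·6 = 12 —(−1)→ 11
11 —HB6→ 6 + 5 —bump→ 7 + 5 = 12 —(−1)→ 11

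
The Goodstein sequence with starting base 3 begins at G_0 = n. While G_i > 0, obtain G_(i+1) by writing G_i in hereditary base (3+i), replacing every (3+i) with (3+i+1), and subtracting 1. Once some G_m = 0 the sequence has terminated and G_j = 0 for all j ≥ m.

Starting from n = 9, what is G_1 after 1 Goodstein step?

15

base 3: 9 = 3^2; at 4: 4^2 = 16; next = 15
base 4: 15 = 3·4 + 3; at 5: 3·5 + 3 = 18; next = 17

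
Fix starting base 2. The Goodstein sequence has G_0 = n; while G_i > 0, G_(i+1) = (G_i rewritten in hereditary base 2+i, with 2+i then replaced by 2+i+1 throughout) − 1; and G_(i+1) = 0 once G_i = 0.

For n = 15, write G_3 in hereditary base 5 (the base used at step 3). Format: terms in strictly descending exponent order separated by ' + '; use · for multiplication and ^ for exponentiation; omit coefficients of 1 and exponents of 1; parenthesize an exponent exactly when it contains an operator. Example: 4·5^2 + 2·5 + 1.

5^(5 + 1) + 5^5 + 2

base 2: 15 = 2^(2 + 1) + 2^2 + 2 + 1; at 3: 3^(3 + 1) + 3^3 + 3 + 1 = 112; next = 111
base 3: 111 = 3^(3 + 1) + 3^3 + 3; at 4: 4^(4 + 1) + 4^4 + 4 = 1284; next = 1283
base 4: 1283 = 4^(4 + 1) + 4^4 + 3; at 5: 5^(5 + 1) + 5^5 + 3 = 18753; next = 18752
base 5: 18752 = 5^(5 + 1) + 5^5 + 2; at 6: 6^(6 + 1) + 6^6 + 2 = 326594; next = 326593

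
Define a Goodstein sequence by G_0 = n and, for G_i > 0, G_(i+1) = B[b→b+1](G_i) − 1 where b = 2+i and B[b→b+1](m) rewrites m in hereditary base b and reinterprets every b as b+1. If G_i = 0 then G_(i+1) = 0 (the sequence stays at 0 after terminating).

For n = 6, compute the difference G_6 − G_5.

89204

base 2: 6 = 2^2 + 2; at 3: 3^3 + 3 = 30; next = 29
base 3: 29 = 3^3 + 2; at 4: 4^4 + 2 = 258; next = 257
base 4: 257 = 4^4 + 1; at 5: 5^5 + 1 = 3126; next = 3125
base 5: 3125 = 5^5; at 6: 6^6 = 46656; next = 46655
base 6: 46655 = 5·6^5 + 5·6^4 + 5·6^3 + 5·6^2 + 5·6 + 5; at 7: 5·7^5 + 5·7^4 + 5·7^3 + 5·7^2 + 5·7 + 5 = 98040; next = 98039
base 7: 98039 = 5·7^5 + 5·7^4 + 5·7^3 + 5·7^2 + 5·7 + 4; at 8: 5·8^5 + 5·8^4 + 5·8^3 + 5·8^2 + 5·8 + 4 = 187244; next = 187243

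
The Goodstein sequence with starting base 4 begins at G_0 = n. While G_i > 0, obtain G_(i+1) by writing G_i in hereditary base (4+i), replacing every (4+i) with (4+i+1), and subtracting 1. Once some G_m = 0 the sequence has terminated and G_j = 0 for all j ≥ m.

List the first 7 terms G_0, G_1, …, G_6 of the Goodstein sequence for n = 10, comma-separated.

i=0: 10 = 2·4 + 2 (b=4); 4→5: 2·5 + 2 = 12; 12−1 = 11
i=1: 11 = 2·5 + 1 (b=5); 5→6: 2·6 + 1 = 13; 13−1 = 12
i=2: 12 = 2·6 (b=6); 6→7: 2·7 = 14; 14−1 = 13
i=3: 13 = 7 + 6 (b=7); 7→8: 8 + 6 = 14; 14−1 = 13
i=4: 13 = 8 + 5 (b=8); 8→9: 9 + 5 = 14; 14−1 = 13
i=5: 13 = 9 + 4 (b=9); 9→10: 10 + 4 = 14; 14−1 = 13

10, 11, 12, 13, 13, 13, 13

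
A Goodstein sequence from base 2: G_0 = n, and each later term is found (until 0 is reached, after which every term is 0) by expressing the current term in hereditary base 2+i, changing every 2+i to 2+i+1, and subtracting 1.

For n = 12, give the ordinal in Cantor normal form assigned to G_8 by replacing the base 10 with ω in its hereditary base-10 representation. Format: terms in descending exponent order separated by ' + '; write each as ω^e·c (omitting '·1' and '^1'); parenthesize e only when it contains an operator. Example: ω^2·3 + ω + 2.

G_0=12  [base 2] 2^(2 + 1) + 2^2  →[2↦3]→  3^(3 + 1) + 3^3 = 108  −1 ⇒ G_1=107
G_1=107  [base 3] 3^(3 + 1) + 2·3^2 + 2·3 + 2  →[3↦4]→  4^(4 + 1) + 2·4^2 + 2·4 + 2 = 1066  −1 ⇒ G_2=1065
G_2=1065  [base 4] 4^(4 + 1) + 2·4^2 + 2·4 + 1  →[4↦5]→  5^(5 + 1) + 2·5^2 + 2·5 + 1 = 15686  −1 ⇒ G_3=15685
G_3=15685  [base 5] 5^(5 + 1) + 2·5^2 + 2·5  →[5↦6]→  6^(6 + 1) + 2·6^2 + 2·6 = 280020  −1 ⇒ G_4=280019
G_4=280019  [base 6] 6^(6 + 1) + 2·6^2 + 6 + 5  →[6↦7]→  7^(7 + 1) + 2·7^2 + 7 + 5 = 5764911  −1 ⇒ G_5=5764910
G_5=5764910  [base 7] 7^(7 + 1) + 2·7^2 + 7 + 4  →[7↦8]→  8^(8 + 1) + 2·8^2 + 8 + 4 = 134217868  −1 ⇒ G_6=134217867
G_6=134217867  [base 8] 8^(8 + 1) + 2·8^2 + 8 + 3  →[8↦9]→  9^(9 + 1) + 2·9^2 + 9 + 3 = 3486784575  −1 ⇒ G_7=3486784574
G_7=3486784574  [base 9] 9^(9 + 1) + 2·9^2 + 9 + 2  →[9↦10]→  10^(10 + 1) + 2·10^2 + 10 + 2 = 100000000212  −1 ⇒ G_8=100000000211

ω^(ω + 1) + ω^2·2 + ω + 1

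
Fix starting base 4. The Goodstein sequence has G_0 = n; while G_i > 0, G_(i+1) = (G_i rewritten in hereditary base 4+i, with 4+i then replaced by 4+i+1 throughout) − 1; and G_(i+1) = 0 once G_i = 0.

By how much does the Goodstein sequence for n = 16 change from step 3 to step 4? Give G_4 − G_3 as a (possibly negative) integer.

3

base 4: 16 = 4^2; at 5: 5^2 = 25; next = 24
base 5: 24 = 4·5 + 4; at 6: 4·6 + 4 = 28; next = 27
base 6: 27 = 4·6 + 3; at 7: 4·7 + 3 = 31; next = 30
base 7: 30 = 4·7 + 2; at 8: 4·8 + 2 = 34; next = 33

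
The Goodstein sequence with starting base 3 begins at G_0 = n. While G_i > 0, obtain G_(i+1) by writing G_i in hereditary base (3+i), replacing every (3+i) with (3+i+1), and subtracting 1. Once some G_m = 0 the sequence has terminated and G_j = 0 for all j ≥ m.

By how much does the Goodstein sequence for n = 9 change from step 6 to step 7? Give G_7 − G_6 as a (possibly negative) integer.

9 —HB3→ 3^2 —bump→ 4^2 = 16 —(−1)→ 15
15 —HB4→ 3·4 + 3 —bump→ 3·5 + 3 = 18 —(−1)→ 17
17 —HB5→ 3·5 + 2 —bump→ 3·6 + 2 = 20 —(−1)→ 19
19 —HB6→ 3·6 + 1 —bump→ 3·7 + 1 = 22 —(−1)→ 21
21 —HB7→ 3·7 —bump→ 3·8 = 24 —(−1)→ 23
23 —HB8→ 2·8 + 7 —bump→ 2·9 + 7 = 25 —(−1)→ 24
24 —HB9→ 2·9 + 6 —bump→ 2·10 + 6 = 26 —(−1)→ 25

1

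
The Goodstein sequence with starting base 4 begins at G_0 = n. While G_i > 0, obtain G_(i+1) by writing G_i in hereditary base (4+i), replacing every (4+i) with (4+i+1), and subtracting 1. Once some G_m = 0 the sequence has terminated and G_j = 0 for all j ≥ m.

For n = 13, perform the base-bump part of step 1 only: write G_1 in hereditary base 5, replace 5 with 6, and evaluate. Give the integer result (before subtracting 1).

(0) 13|_4 = 3·4 + 1 ↦ 3·5 + 1|_5 = 16 ⇒ 15
(1) 15|_5 = 3·5 ↦ 3·6|_6 = 18 ⇒ 17

18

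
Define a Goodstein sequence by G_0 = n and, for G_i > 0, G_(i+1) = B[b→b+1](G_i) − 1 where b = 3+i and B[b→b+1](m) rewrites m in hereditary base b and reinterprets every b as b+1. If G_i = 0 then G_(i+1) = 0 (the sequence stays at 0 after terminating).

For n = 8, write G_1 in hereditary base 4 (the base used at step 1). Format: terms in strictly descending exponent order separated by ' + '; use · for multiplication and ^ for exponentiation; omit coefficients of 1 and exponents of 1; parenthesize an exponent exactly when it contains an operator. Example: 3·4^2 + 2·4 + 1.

2·4 + 1

G_0 = 8. HB_3(8) = 2·3 + 2. Bump = 10. G_1 = 9.
G_1 = 9. HB_4(9) = 2·4 + 1. Bump = 11. G_2 = 10.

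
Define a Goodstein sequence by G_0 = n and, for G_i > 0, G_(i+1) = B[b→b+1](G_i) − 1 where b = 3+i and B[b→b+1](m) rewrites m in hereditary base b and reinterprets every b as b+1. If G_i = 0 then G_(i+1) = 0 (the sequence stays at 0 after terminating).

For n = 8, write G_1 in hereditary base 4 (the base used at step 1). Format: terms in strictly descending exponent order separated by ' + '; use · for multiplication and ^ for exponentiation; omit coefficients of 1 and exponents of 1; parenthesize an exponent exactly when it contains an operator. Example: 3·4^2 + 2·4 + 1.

2·4 + 1

base 3: 8 = 2·3 + 2; at 4: 2·4 + 2 = 10; next = 9
base 4: 9 = 2·4 + 1; at 5: 2·5 + 1 = 11; next = 10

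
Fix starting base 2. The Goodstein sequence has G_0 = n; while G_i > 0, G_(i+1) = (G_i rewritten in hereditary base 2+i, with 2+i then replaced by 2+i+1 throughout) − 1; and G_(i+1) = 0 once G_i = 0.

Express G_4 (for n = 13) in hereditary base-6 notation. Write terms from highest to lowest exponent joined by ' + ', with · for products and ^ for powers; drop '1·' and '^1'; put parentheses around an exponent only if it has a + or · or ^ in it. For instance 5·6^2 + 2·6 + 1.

i=0: 13 = 2^(2 + 1) + 2^2 + 1 (b=2); 2→3: 3^(3 + 1) + 3^3 + 1 = 109; 109−1 = 108
i=1: 108 = 3^(3 + 1) + 3^3 (b=3); 3→4: 4^(4 + 1) + 4^4 = 1280; 1280−1 = 1279
i=2: 1279 = 4^(4 + 1) + 3·4^3 + 3·4^2 + 3·4 + 3 (b=4); 4→5: 5^(5 + 1) + 3·5^3 + 3·5^2 + 3·5 + 3 = 16093; 16093−1 = 16092
i=3: 16092 = 5^(5 + 1) + 3·5^3 + 3·5^2 + 3·5 + 2 (b=5); 5→6: 6^(6 + 1) + 3·6^3 + 3·6^2 + 3·6 + 2 = 280712; 280712−1 = 280711
i=4: 280711 = 6^(6 + 1) + 3·6^3 + 3·6^2 + 3·6 + 1 (b=6); 6→7: 7^(7 + 1) + 3·7^3 + 3·7^2 + 3·7 + 1 = 5765999; 5765999−1 = 5765998

6^(6 + 1) + 3·6^3 + 3·6^2 + 3·6 + 1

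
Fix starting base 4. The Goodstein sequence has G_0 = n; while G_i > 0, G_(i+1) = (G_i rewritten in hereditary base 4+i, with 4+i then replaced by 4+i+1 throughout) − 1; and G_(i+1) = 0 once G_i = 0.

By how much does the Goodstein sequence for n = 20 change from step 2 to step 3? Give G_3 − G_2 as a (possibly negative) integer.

i=0: 20 = 4^2 + 4 (b=4); 4→5: 5^2 + 5 = 30; 30−1 = 29
i=1: 29 = 5^2 + 4 (b=5); 5→6: 6^2 + 4 = 40; 40−1 = 39
i=2: 39 = 6^2 + 3 (b=6); 6→7: 7^2 + 3 = 52; 52−1 = 51

12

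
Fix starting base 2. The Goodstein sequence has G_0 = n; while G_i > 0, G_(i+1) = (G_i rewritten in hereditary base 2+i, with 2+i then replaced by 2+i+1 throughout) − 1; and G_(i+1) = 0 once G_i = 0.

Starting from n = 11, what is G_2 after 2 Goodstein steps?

1027

11 —HB2→ 2^(2 + 1) + 2 + 1 —bump→ 3^(3 + 1) + 3 + 1 = 85 —(−1)→ 84
84 —HB3→ 3^(3 + 1) + 3 —bump→ 4^(4 + 1) + 4 = 1028 —(−1)→ 1027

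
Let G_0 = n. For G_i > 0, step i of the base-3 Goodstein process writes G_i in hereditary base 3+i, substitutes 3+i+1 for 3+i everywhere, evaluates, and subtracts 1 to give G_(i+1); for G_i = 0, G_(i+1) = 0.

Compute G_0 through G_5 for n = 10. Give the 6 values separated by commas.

i=0: 10 = 3^2 + 1 (b=3); 3→4: 4^2 + 1 = 17; 17−1 = 16
i=1: 16 = 4^2 (b=4); 4→5: 5^2 = 25; 25−1 = 24
i=2: 24 = 4·5 + 4 (b=5); 5→6: 4·6 + 4 = 28; 28−1 = 27
i=3: 27 = 4·6 + 3 (b=6); 6→7: 4·7 + 3 = 31; 31−1 = 30
i=4: 30 = 4·7 + 2 (b=7); 7→8: 4·8 + 2 = 34; 34−1 = 33

10, 16, 24, 27, 30, 33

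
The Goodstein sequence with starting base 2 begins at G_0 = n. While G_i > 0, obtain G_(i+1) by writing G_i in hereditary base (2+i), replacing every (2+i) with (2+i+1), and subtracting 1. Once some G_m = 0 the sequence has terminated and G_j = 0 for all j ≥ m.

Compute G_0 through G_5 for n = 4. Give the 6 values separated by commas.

[0] 4 ≡ 2^2 (base 2). Lift 3: 27. −1: 26.
[1] 26 ≡ 2·3^2 + 2·3 + 2 (base 3). Lift 4: 42. −1: 41.
[2] 41 ≡ 2·4^2 + 2·4 + 1 (base 4). Lift 5: 61. −1: 60.
[3] 60 ≡ 2·5^2 + 2·5 (base 5). Lift 6: 84. −1: 83.
[4] 83 ≡ 2·6^2 + 6 + 5 (base 6). Lift 7: 110. −1: 109.

4, 26, 41, 60, 83, 109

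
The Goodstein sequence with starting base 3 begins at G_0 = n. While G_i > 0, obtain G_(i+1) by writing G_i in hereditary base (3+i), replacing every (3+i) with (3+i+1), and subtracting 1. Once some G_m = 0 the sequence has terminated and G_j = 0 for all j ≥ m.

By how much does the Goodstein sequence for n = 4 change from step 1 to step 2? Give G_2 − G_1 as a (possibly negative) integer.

step 0: 4 = 3 + 1; sub 4 for 3: 4 + 1; = 5; G_1 = 5−1 = 4
step 1: 4 = 4; sub 5 for 4: 5; = 5; G_2 = 5−1 = 4

0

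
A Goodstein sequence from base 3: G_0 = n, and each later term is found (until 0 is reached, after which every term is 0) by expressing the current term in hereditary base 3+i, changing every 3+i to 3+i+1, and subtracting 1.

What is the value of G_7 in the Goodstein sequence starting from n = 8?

G_0=8  [base 3] 2·3 + 2  →[3↦4]→  2·4 + 2 = 10  −1 ⇒ G_1=9
G_1=9  [base 4] 2·4 + 1  →[4↦5]→  2·5 + 1 = 11  −1 ⇒ G_2=10
G_2=10  [base 5] 2·5  →[5↦6]→  2·6 = 12  −1 ⇒ G_3=11
G_3=11  [base 6] 6 + 5  →[6↦7]→  7 + 5 = 12  −1 ⇒ G_4=11
G_4=11  [base 7] 7 + 4  →[7↦8]→  8 + 4 = 12  −1 ⇒ G_5=11
G_5=11  [base 8] 8 + 3  →[8↦9]→  9 + 3 = 12  −1 ⇒ G_6=11
G_6=11  [base 9] 9 + 2  →[9↦10]→  10 + 2 = 12  −1 ⇒ G_7=11
G_7=11  [base 10] 10 + 1  →[10↦11]→  11 + 1 = 12  −1 ⇒ G_8=11

11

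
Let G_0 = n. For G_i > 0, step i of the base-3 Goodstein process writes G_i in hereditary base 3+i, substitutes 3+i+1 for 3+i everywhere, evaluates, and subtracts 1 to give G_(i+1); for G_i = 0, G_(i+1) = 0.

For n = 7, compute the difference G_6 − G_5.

0

base 3: 7 = 2·3 + 1; at 4: 2·4 + 1 = 9; next = 8
base 4: 8 = 2·4; at 5: 2·5 = 10; next = 9
base 5: 9 = 5 + 4; at 6: 6 + 4 = 10; next = 9
base 6: 9 = 6 + 3; at 7: 7 + 3 = 10; next = 9
base 7: 9 = 7 + 2; at 8: 8 + 2 = 10; next = 9
base 8: 9 = 8 + 1; at 9: 9 + 1 = 10; next = 9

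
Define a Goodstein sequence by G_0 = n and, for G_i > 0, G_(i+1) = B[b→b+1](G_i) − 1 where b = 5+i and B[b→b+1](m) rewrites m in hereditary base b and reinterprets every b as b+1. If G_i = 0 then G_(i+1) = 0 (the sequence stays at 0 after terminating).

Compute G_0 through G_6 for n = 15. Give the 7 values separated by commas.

(0) 15|_5 = 3·5 ↦ 3·6|_6 = 18 ⇒ 17
(1) 17|_6 = 2·6 + 5 ↦ 2·7 + 5|_7 = 19 ⇒ 18
(2) 18|_7 = 2·7 + 4 ↦ 2·8 + 4|_8 = 20 ⇒ 19
(3) 19|_8 = 2·8 + 3 ↦ 2·9 + 3|_9 = 21 ⇒ 20
(4) 20|_9 = 2·9 + 2 ↦ 2·10 + 2|_10 = 22 ⇒ 21
(5) 21|_10 = 2·10 + 1 ↦ 2·11 + 1|_11 = 23 ⇒ 22

15, 17, 18, 19, 20, 21, 22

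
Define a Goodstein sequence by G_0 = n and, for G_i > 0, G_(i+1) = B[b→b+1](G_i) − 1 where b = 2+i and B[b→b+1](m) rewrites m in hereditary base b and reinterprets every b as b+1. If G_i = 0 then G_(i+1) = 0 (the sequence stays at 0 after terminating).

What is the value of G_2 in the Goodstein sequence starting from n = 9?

1023

(0) 9|_2 = 2^(2 + 1) + 1 ↦ 3^(3 + 1) + 1|_3 = 82 ⇒ 81
(1) 81|_3 = 3^(3 + 1) ↦ 4^(4 + 1)|_4 = 1024 ⇒ 1023
(2) 1023|_4 = 3·4^4 + 3·4^3 + 3·4^2 + 3·4 + 3 ↦ 3·5^5 + 3·5^3 + 3·5^2 + 3·5 + 3|_5 = 9843 ⇒ 9842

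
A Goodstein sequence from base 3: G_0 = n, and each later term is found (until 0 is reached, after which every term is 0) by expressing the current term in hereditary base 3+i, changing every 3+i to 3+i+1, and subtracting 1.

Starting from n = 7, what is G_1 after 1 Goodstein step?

8

base 3: 7 = 2·3 + 1; at 4: 2·4 + 1 = 9; next = 8
base 4: 8 = 2·4; at 5: 2·5 = 10; next = 9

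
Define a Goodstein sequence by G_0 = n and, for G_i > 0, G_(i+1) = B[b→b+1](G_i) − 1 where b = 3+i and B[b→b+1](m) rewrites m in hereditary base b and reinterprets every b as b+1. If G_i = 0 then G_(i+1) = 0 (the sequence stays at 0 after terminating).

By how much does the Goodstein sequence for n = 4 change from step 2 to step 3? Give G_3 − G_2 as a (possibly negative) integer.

base 3: 4 = 3 + 1; at 4: 4 + 1 = 5; next = 4
base 4: 4 = 4; at 5: 5 = 5; next = 4
base 5: 4 = 4; at 6: 4 = 4; next = 3

-1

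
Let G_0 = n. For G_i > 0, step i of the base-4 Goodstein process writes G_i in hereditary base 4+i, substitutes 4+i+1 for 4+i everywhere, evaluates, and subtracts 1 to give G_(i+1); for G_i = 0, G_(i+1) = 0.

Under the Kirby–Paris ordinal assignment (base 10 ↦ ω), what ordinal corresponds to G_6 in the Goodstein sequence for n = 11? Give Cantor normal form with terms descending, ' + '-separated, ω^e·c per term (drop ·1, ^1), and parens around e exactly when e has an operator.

ω + 5

(0) 11|_4 = 2·4 + 3 ↦ 2·5 + 3|_5 = 13 ⇒ 12
(1) 12|_5 = 2·5 + 2 ↦ 2·6 + 2|_6 = 14 ⇒ 13
(2) 13|_6 = 2·6 + 1 ↦ 2·7 + 1|_7 = 15 ⇒ 14
(3) 14|_7 = 2·7 ↦ 2·8|_8 = 16 ⇒ 15
(4) 15|_8 = 8 + 7 ↦ 9 + 7|_9 = 16 ⇒ 15
(5) 15|_9 = 9 + 6 ↦ 10 + 6|_10 = 16 ⇒ 15
(6) 15|_10 = 10 + 5 ↦ 11 + 5|_11 = 16 ⇒ 15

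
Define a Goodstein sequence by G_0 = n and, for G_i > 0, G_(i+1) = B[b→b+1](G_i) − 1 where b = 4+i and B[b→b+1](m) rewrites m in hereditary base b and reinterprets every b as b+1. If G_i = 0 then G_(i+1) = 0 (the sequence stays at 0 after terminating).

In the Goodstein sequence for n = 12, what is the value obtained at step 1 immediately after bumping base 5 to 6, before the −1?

step 0: 12 = 3·4; sub 5 for 4: 3·5; = 15; G_1 = 15−1 = 14
step 1: 14 = 2·5 + 4; sub 6 for 5: 2·6 + 4; = 16; G_2 = 16−1 = 15

16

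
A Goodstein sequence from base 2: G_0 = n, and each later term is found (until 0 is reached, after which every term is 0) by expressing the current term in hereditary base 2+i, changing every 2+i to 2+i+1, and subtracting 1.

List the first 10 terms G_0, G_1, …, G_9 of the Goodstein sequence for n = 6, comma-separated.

6, 29, 257, 3125, 46655, 98039, 187243, 332147, 555551, 885775

G_0=6  [base 2] 2^2 + 2  →[2↦3]→  3^3 + 3 = 30  −1 ⇒ G_1=29
G_1=29  [base 3] 3^3 + 2  →[3↦4]→  4^4 + 2 = 258  −1 ⇒ G_2=257
G_2=257  [base 4] 4^4 + 1  →[4↦5]→  5^5 + 1 = 3126  −1 ⇒ G_3=3125
G_3=3125  [base 5] 5^5  →[5↦6]→  6^6 = 46656  −1 ⇒ G_4=46655
G_4=46655  [base 6] 5·6^5 + 5·6^4 + 5·6^3 + 5·6^2 + 5·6 + 5  →[6↦7]→  5·7^5 + 5·7^4 + 5·7^3 + 5·7^2 + 5·7 + 5 = 98040  −1 ⇒ G_5=98039
G_5=98039  [base 7] 5·7^5 + 5·7^4 + 5·7^3 + 5·7^2 + 5·7 + 4  →[7↦8]→  5·8^5 + 5·8^4 + 5·8^3 + 5·8^2 + 5·8 + 4 = 187244  −1 ⇒ G_6=187243
G_6=187243  [base 8] 5·8^5 + 5·8^4 + 5·8^3 + 5·8^2 + 5·8 + 3  →[8↦9]→  5·9^5 + 5·9^4 + 5·9^3 + 5·9^2 + 5·9 + 3 = 332148  −1 ⇒ G_7=332147
G_7=332147  [base 9] 5·9^5 + 5·9^4 + 5·9^3 + 5·9^2 + 5·9 + 2  →[9↦10]→  5·10^5 + 5·10^4 + 5·10^3 + 5·10^2 + 5·10 + 2 = 555552  −1 ⇒ G_8=555551
G_8=555551  [base 10] 5·10^5 + 5·10^4 + 5·10^3 + 5·10^2 + 5·10 + 1  →[10↦11]→  5·11^5 + 5·11^4 + 5·11^3 + 5·11^2 + 5·11 + 1 = 885776  −1 ⇒ G_9=885775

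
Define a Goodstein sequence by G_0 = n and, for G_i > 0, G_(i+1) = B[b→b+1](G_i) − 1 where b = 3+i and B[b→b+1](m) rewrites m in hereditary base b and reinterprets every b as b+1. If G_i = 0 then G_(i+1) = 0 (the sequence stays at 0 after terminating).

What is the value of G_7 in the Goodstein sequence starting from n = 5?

(0) 5|_3 = 3 + 2 ↦ 4 + 2|_4 = 6 ⇒ 5
(1) 5|_4 = 4 + 1 ↦ 5 + 1|_5 = 6 ⇒ 5
(2) 5|_5 = 5 ↦ 6|_6 = 6 ⇒ 5
(3) 5|_6 = 5 ↦ 5|_7 = 5 ⇒ 4
(4) 4|_7 = 4 ↦ 4|_8 = 4 ⇒ 3
(5) 3|_8 = 3 ↦ 3|_9 = 3 ⇒ 2
(6) 2|_9 = 2 ↦ 2|_10 = 2 ⇒ 1
(7) 1|_10 = 1 ↦ 1|_11 = 1 ⇒ 0

1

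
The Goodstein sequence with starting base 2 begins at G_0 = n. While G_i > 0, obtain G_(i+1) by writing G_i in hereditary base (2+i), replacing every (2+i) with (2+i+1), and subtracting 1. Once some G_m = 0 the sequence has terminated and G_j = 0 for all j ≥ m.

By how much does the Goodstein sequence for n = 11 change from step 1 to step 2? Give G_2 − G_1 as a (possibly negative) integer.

943

step 0: 11 = 2^(2 + 1) + 2 + 1; sub 3 for 2: 3^(3 + 1) + 3 + 1; = 85; G_1 = 85−1 = 84
step 1: 84 = 3^(3 + 1) + 3; sub 4 for 3: 4^(4 + 1) + 4; = 1028; G_2 = 1028−1 = 1027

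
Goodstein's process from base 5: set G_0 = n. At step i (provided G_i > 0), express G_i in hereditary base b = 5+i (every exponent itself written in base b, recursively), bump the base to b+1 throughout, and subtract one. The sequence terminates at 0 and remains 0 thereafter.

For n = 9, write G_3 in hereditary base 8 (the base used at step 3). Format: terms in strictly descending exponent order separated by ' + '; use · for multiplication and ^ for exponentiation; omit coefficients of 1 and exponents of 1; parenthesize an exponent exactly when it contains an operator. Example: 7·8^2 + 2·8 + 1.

8 + 1

[0] 9 ≡ 5 + 4 (base 5). Lift 6: 10. −1: 9.
[1] 9 ≡ 6 + 3 (base 6). Lift 7: 10. −1: 9.
[2] 9 ≡ 7 + 2 (base 7). Lift 8: 10. −1: 9.
[3] 9 ≡ 8 + 1 (base 8). Lift 9: 10. −1: 9.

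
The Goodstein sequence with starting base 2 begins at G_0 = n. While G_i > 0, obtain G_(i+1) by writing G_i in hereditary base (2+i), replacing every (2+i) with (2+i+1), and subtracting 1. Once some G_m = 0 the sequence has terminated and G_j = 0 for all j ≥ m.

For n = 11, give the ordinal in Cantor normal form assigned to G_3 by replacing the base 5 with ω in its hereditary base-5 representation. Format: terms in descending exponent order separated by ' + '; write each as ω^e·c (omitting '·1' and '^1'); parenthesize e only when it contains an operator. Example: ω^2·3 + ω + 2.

ω^(ω + 1) + 2

11 —HB2→ 2^(2 + 1) + 2 + 1 —bump→ 3^(3 + 1) + 3 + 1 = 85 —(−1)→ 84
84 —HB3→ 3^(3 + 1) + 3 —bump→ 4^(4 + 1) + 4 = 1028 —(−1)→ 1027
1027 —HB4→ 4^(4 + 1) + 3 —bump→ 5^(5 + 1) + 3 = 15628 —(−1)→ 15627
15627 —HB5→ 5^(5 + 1) + 2 —bump→ 6^(6 + 1) + 2 = 279938 —(−1)→ 279937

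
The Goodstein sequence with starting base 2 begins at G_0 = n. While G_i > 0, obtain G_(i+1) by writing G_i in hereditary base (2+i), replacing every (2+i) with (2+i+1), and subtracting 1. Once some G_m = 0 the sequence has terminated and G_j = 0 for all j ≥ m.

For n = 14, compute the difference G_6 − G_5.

i=0: 14 = 2^(2 + 1) + 2^2 + 2 (b=2); 2→3: 3^(3 + 1) + 3^3 + 3 = 111; 111−1 = 110
i=1: 110 = 3^(3 + 1) + 3^3 + 2 (b=3); 3→4: 4^(4 + 1) + 4^4 + 2 = 1282; 1282−1 = 1281
i=2: 1281 = 4^(4 + 1) + 4^4 + 1 (b=4); 4→5: 5^(5 + 1) + 5^5 + 1 = 18751; 18751−1 = 18750
i=3: 18750 = 5^(5 + 1) + 5^5 (b=5); 5→6: 6^(6 + 1) + 6^6 = 326592; 326592−1 = 326591
i=4: 326591 = 6^(6 + 1) + 5·6^5 + 5·6^4 + 5·6^3 + 5·6^2 + 5·6 + 5 (b=6); 6→7: 7^(7 + 1) + 5·7^5 + 5·7^4 + 5·7^3 + 5·7^2 + 5·7 + 5 = 5862841; 5862841−1 = 5862840
i=5: 5862840 = 7^(7 + 1) + 5·7^5 + 5·7^4 + 5·7^3 + 5·7^2 + 5·7 + 4 (b=7); 7→8: 8^(8 + 1) + 5·8^5 + 5·8^4 + 5·8^3 + 5·8^2 + 5·8 + 4 = 134404972; 134404972−1 = 134404971

128542131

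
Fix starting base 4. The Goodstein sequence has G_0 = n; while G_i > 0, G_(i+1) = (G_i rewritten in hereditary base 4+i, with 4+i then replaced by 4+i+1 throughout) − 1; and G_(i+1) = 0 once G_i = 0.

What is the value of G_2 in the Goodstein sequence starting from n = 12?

step 0: 12 = 3·4; sub 5 for 4: 3·5; = 15; G_1 = 15−1 = 14
step 1: 14 = 2·5 + 4; sub 6 for 5: 2·6 + 4; = 16; G_2 = 16−1 = 15
step 2: 15 = 2·6 + 3; sub 7 for 6: 2·7 + 3; = 17; G_3 = 17−1 = 16

15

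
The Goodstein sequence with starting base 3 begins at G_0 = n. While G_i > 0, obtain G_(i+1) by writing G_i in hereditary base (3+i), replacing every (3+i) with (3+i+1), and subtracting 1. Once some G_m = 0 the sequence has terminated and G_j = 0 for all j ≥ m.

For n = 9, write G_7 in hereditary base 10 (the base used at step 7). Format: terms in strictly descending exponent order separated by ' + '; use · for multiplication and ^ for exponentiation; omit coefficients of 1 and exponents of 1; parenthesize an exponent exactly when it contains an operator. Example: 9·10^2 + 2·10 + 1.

2·10 + 5

(0) 9|_3 = 3^2 ↦ 4^2|_4 = 16 ⇒ 15
(1) 15|_4 = 3·4 + 3 ↦ 3·5 + 3|_5 = 18 ⇒ 17
(2) 17|_5 = 3·5 + 2 ↦ 3·6 + 2|_6 = 20 ⇒ 19
(3) 19|_6 = 3·6 + 1 ↦ 3·7 + 1|_7 = 22 ⇒ 21
(4) 21|_7 = 3·7 ↦ 3·8|_8 = 24 ⇒ 23
(5) 23|_8 = 2·8 + 7 ↦ 2·9 + 7|_9 = 25 ⇒ 24
(6) 24|_9 = 2·9 + 6 ↦ 2·10 + 6|_10 = 26 ⇒ 25
(7) 25|_10 = 2·10 + 5 ↦ 2·11 + 5|_11 = 27 ⇒ 26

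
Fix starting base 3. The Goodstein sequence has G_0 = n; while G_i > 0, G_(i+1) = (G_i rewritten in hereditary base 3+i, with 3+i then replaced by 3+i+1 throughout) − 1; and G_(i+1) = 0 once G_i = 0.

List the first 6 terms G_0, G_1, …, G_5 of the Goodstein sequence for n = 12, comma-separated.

12, 19, 27, 37, 49, 63

(0) 12|_3 = 3^2 + 3 ↦ 4^2 + 4|_4 = 20 ⇒ 19
(1) 19|_4 = 4^2 + 3 ↦ 5^2 + 3|_5 = 28 ⇒ 27
(2) 27|_5 = 5^2 + 2 ↦ 6^2 + 2|_6 = 38 ⇒ 37
(3) 37|_6 = 6^2 + 1 ↦ 7^2 + 1|_7 = 50 ⇒ 49
(4) 49|_7 = 7^2 ↦ 8^2|_8 = 64 ⇒ 63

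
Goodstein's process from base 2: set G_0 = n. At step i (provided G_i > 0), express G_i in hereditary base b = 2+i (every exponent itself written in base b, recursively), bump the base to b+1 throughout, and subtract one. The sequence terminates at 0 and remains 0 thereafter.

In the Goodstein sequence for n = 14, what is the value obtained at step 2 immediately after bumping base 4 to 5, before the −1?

(0) 14|_2 = 2^(2 + 1) + 2^2 + 2 ↦ 3^(3 + 1) + 3^3 + 3|_3 = 111 ⇒ 110
(1) 110|_3 = 3^(3 + 1) + 3^3 + 2 ↦ 4^(4 + 1) + 4^4 + 2|_4 = 1282 ⇒ 1281
(2) 1281|_4 = 4^(4 + 1) + 4^4 + 1 ↦ 5^(5 + 1) + 5^5 + 1|_5 = 18751 ⇒ 18750

18751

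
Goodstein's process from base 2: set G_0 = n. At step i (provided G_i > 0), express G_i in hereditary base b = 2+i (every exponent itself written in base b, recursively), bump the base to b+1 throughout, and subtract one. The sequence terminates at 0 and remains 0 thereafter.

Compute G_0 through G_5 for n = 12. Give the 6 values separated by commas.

[0] 12 ≡ 2^(2 + 1) + 2^2 (base 2). Lift 3: 108. −1: 107.
[1] 107 ≡ 3^(3 + 1) + 2·3^2 + 2·3 + 2 (base 3). Lift 4: 1066. −1: 1065.
[2] 1065 ≡ 4^(4 + 1) + 2·4^2 + 2·4 + 1 (base 4). Lift 5: 15686. −1: 15685.
[3] 15685 ≡ 5^(5 + 1) + 2·5^2 + 2·5 (base 5). Lift 6: 280020. −1: 280019.
[4] 280019 ≡ 6^(6 + 1) + 2·6^2 + 6 + 5 (base 6). Lift 7: 5764911. −1: 5764910.

12, 107, 1065, 15685, 280019, 5764910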